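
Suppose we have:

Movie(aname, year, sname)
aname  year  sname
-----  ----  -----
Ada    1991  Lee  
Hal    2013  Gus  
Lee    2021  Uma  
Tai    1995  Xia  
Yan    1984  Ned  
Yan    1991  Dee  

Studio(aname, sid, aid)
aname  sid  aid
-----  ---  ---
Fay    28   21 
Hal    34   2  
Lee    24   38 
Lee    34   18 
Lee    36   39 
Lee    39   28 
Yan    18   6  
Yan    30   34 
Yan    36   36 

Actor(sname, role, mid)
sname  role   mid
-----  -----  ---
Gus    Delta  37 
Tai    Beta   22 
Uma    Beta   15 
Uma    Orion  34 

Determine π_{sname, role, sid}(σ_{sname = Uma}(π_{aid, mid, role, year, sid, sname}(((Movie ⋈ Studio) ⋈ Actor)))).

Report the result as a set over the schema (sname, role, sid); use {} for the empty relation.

Natural join on aname: {(Hal, 2013, Gus, 34, 2), (Lee, 2021, Uma, 24, 38), (Lee, 2021, Uma, 34, 18), (Lee, 2021, Uma, 36, 39), (Lee, 2021, Uma, 39, 28), (Yan, 1984, Ned, 18, 6), (Yan, 1984, Ned, 30, 34), (Yan, 1984, Ned, 36, 36), (Yan, 1991, Dee, 18, 6), (Yan, 1991, Dee, 30, 34), (Yan, 1991, Dee, 36, 36)}
Natural join on sname: {(Hal, 2013, Gus, 34, 2, Delta, 37), (Lee, 2021, Uma, 24, 38, Beta, 15), (Lee, 2021, Uma, 24, 38, Orion, 34), (Lee, 2021, Uma, 34, 18, Beta, 15), (Lee, 2021, Uma, 34, 18, Orion, 34), (Lee, 2021, Uma, 36, 39, Beta, 15), (Lee, 2021, Uma, 36, 39, Orion, 34), (Lee, 2021, Uma, 39, 28, Beta, 15), (Lee, 2021, Uma, 39, 28, Orion, 34)}
Keep only column(s) aid, mid, role, year, sid, sname: {(18, 15, Beta, 2021, 34, Uma), (18, 34, Orion, 2021, 34, Uma), (2, 37, Delta, 2013, 34, Gus), (28, 15, Beta, 2021, 39, Uma), (28, 34, Orion, 2021, 39, Uma), (38, 15, Beta, 2021, 24, Uma), (38, 34, Orion, 2021, 24, Uma), (39, 15, Beta, 2021, 36, Uma), (39, 34, Orion, 2021, 36, Uma)}
σ[sname = Uma]: keep tuples satisfying sname = Uma → {(18, 15, Beta, 2021, 34, Uma), (18, 34, Orion, 2021, 34, Uma), (28, 15, Beta, 2021, 39, Uma), (28, 34, Orion, 2021, 39, Uma), (38, 15, Beta, 2021, 24, Uma), (38, 34, Orion, 2021, 24, Uma), (39, 15, Beta, 2021, 36, Uma), (39, 34, Orion, 2021, 36, Uma)}
Keep only column(s) sname, role, sid: {(Uma, Beta, 24), (Uma, Beta, 34), (Uma, Beta, 36), (Uma, Beta, 39), (Uma, Orion, 24), (Uma, Orion, 34), (Uma, Orion, 36), (Uma, Orion, 39)}

{(Uma, Beta, 24), (Uma, Beta, 34), (Uma, Beta, 36), (Uma, Beta, 39), (Uma, Orion, 24), (Uma, Orion, 34), (Uma, Orion, 36), (Uma, Orion, 39)}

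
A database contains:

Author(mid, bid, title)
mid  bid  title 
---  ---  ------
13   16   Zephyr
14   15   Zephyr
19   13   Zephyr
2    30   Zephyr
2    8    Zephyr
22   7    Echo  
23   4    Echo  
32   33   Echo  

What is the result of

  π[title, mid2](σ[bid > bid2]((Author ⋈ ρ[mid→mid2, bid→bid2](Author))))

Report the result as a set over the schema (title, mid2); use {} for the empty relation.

ρ[mid→mid2, bid→bid2]: schema becomes (mid2, bid2, title); tuples unchanged.
Natural join on title: {(13, 16, Zephyr, 13, 16), (13, 16, Zephyr, 14, 15), (13, 16, Zephyr, 19, 13), (13, 16, Zephyr, 2, 30), (13, 16, Zephyr, 2, 8), (14, 15, Zephyr, 13, 16), (14, 15, Zephyr, 14, 15), (14, 15, Zephyr, 19, 13), (14, 15, Zephyr, 2, 30), (14, 15, Zephyr, 2, 8), (19, 13, Zephyr, 13, 16), (19, 13, Zephyr, 14, 15), (19, 13, Zephyr, 19, 13), (19, 13, Zephyr, 2, 30), (19, 13, Zephyr, 2, 8), (2, 30, Zephyr, 13, 16), (2, 30, Zephyr, 14, 15), (2, 30, Zephyr, 19, 13), (2, 30, Zephyr, 2, 30), (2, 30, Zephyr, 2, 8), (2, 8, Zephyr, 13, 16), (2, 8, Zephyr, 14, 15), (2, 8, Zephyr, 19, 13), (2, 8, Zephyr, 2, 30), (2, 8, Zephyr, 2, 8), (22, 7, Echo, 22, 7), (22, 7, Echo, 23, 4), (22, 7, Echo, 32, 33), (23, 4, Echo, 22, 7), (23, 4, Echo, 23, 4), (23, 4, Echo, 32, 33), (32, 33, Echo, 22, 7), (32, 33, Echo, 23, 4), (32, 33, Echo, 32, 33)}
Selection bid > bid2: {(13, 16, Zephyr, 14, 15), (13, 16, Zephyr, 19, 13), (13, 16, Zephyr, 2, 8), (14, 15, Zephyr, 19, 13), (14, 15, Zephyr, 2, 8), (19, 13, Zephyr, 2, 8), (2, 30, Zephyr, 13, 16), (2, 30, Zephyr, 14, 15), (2, 30, Zephyr, 19, 13), (2, 30, Zephyr, 2, 8), (22, 7, Echo, 23, 4), (32, 33, Echo, 22, 7), (32, 33, Echo, 23, 4)}
Keep only column(s) title, mid2 (7 duplicate(s) eliminated): {(Echo, 22), (Echo, 23), (Zephyr, 13), (Zephyr, 14), (Zephyr, 19), (Zephyr, 2)}

{(Echo, 22), (Echo, 23), (Zephyr, 13), (Zephyr, 14), (Zephyr, 19), (Zephyr, 2)}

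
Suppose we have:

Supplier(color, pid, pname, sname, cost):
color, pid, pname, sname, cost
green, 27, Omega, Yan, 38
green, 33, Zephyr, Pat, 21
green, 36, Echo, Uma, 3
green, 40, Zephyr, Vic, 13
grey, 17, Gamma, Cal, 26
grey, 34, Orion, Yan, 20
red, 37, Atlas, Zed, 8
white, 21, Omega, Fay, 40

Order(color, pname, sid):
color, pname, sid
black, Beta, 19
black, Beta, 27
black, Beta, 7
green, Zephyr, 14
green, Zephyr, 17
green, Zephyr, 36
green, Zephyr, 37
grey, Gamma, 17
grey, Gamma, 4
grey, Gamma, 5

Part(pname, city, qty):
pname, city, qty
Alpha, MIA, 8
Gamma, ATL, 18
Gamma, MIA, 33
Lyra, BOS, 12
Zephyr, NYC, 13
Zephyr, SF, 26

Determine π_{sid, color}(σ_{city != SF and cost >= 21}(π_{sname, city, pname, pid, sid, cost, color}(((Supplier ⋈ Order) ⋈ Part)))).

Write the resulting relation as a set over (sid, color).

{(14, green), (17, green), (17, grey), (36, green), (37, green), (4, grey), (5, grey)}

Natural join on color, pname: {(green, 33, Zephyr, Pat, 21, 14), (green, 33, Zephyr, Pat, 21, 17), (green, 33, Zephyr, Pat, 21, 36), (green, 33, Zephyr, Pat, 21, 37), (green, 40, Zephyr, Vic, 13, 14), (green, 40, Zephyr, Vic, 13, 17), (green, 40, Zephyr, Vic, 13, 36), (green, 40, Zephyr, Vic, 13, 37), (grey, 17, Gamma, Cal, 26, 17), (grey, 17, Gamma, Cal, 26, 4), (grey, 17, Gamma, Cal, 26, 5)}
Natural join on pname: {(green, 33, Zephyr, Pat, 21, 14, NYC, 13), (green, 33, Zephyr, Pat, 21, 14, SF, 26), (green, 33, Zephyr, Pat, 21, 17, NYC, 13), (green, 33, Zephyr, Pat, 21, 17, SF, 26), (green, 33, Zephyr, Pat, 21, 36, NYC, 13), (green, 33, Zephyr, Pat, 21, 36, SF, 26), (green, 33, Zephyr, Pat, 21, 37, NYC, 13), (green, 33, Zephyr, Pat, 21, 37, SF, 26), (green, 40, Zephyr, Vic, 13, 14, NYC, 13), (green, 40, Zephyr, Vic, 13, 14, SF, 26), (green, 40, Zephyr, Vic, 13, 17, NYC, 13), (green, 40, Zephyr, Vic, 13, 17, SF, 26), (green, 40, Zephyr, Vic, 13, 36, NYC, 13), (green, 40, Zephyr, Vic, 13, 36, SF, 26), (green, 40, Zephyr, Vic, 13, 37, NYC, 13), (green, 40, Zephyr, Vic, 13, 37, SF, 26), (grey, 17, Gamma, Cal, 26, 17, ATL, 18), (grey, 17, Gamma, Cal, 26, 17, MIA, 33), (grey, 17, Gamma, Cal, 26, 4, ATL, 18), (grey, 17, Gamma, Cal, 26, 4, MIA, 33), (grey, 17, Gamma, Cal, 26, 5, ATL, 18), (grey, 17, Gamma, Cal, 26, 5, MIA, 33)}
Keep only column(s) sname, city, pname, pid, sid, cost, color: {(Cal, ATL, Gamma, 17, 17, 26, grey), (Cal, ATL, Gamma, 17, 4, 26, grey), (Cal, ATL, Gamma, 17, 5, 26, grey), (Cal, MIA, Gamma, 17, 17, 26, grey), (Cal, MIA, Gamma, 17, 4, 26, grey), (Cal, MIA, Gamma, 17, 5, 26, grey), (Pat, NYC, Zephyr, 33, 14, 21, green), (Pat, NYC, Zephyr, 33, 17, 21, green), (Pat, NYC, Zephyr, 33, 36, 21, green), (Pat, NYC, Zephyr, 33, 37, 21, green), (Pat, SF, Zephyr, 33, 14, 21, green), (Pat, SF, Zephyr, 33, 17, 21, green), (Pat, SF, Zephyr, 33, 36, 21, green), (Pat, SF, Zephyr, 33, 37, 21, green), (Vic, NYC, Zephyr, 40, 14, 13, green), (Vic, NYC, Zephyr, 40, 17, 13, green), (Vic, NYC, Zephyr, 40, 36, 13, green), (Vic, NYC, Zephyr, 40, 37, 13, green), (Vic, SF, Zephyr, 40, 14, 13, green), (Vic, SF, Zephyr, 40, 17, 13, green), (Vic, SF, Zephyr, 40, 36, 13, green), (Vic, SF, Zephyr, 40, 37, 13, green)}
Selection city != SF and cost >= 21: {(Cal, ATL, Gamma, 17, 17, 26, grey), (Cal, ATL, Gamma, 17, 4, 26, grey), (Cal, ATL, Gamma, 17, 5, 26, grey), (Cal, MIA, Gamma, 17, 17, 26, grey), (Cal, MIA, Gamma, 17, 4, 26, grey), (Cal, MIA, Gamma, 17, 5, 26, grey), (Pat, NYC, Zephyr, 33, 14, 21, green), (Pat, NYC, Zephyr, 33, 17, 21, green), (Pat, NYC, Zephyr, 33, 36, 21, green), (Pat, NYC, Zephyr, 33, 37, 21, green)}
Keep only column(s) sid, color (3 duplicate(s) eliminated): {(14, green), (17, green), (17, grey), (36, green), (37, green), (4, grey), (5, grey)}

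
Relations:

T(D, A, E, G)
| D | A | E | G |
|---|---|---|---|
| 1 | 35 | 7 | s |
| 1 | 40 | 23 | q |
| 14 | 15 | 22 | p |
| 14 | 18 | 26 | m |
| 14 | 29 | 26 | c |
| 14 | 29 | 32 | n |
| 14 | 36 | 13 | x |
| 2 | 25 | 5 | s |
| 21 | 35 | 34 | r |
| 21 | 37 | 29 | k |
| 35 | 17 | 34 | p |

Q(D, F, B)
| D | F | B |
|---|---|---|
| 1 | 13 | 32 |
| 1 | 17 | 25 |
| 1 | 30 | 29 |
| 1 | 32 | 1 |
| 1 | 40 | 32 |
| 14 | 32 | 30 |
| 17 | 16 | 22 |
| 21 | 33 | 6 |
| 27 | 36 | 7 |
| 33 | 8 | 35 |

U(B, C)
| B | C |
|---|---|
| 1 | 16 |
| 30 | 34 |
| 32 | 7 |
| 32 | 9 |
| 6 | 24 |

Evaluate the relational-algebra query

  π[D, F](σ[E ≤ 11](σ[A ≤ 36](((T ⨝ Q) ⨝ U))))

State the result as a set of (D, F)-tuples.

T ⋈ Q (natural join on D): {(1, 35, 7, s, 13, 32), (1, 35, 7, s, 17, 25), (1, 35, 7, s, 30, 29), (1, 35, 7, s, 32, 1), (1, 35, 7, s, 40, 32), (1, 40, 23, q, 13, 32), (1, 40, 23, q, 17, 25), (1, 40, 23, q, 30, 29), (1, 40, 23, q, 32, 1), (1, 40, 23, q, 40, 32), (14, 15, 22, p, 32, 30), (14, 18, 26, m, 32, 30), (14, 29, 26, c, 32, 30), (14, 29, 32, n, 32, 30), (14, 36, 13, x, 32, 30), (21, 35, 34, r, 33, 6), (21, 37, 29, k, 33, 6)}
(T ⨝ Q) ⋈ U (natural join on B): {(1, 35, 7, s, 13, 32, 7), (1, 35, 7, s, 13, 32, 9), (1, 35, 7, s, 32, 1, 16), (1, 35, 7, s, 40, 32, 7), (1, 35, 7, s, 40, 32, 9), (1, 40, 23, q, 13, 32, 7), (1, 40, 23, q, 13, 32, 9), (1, 40, 23, q, 32, 1, 16), (1, 40, 23, q, 40, 32, 7), (1, 40, 23, q, 40, 32, 9), (14, 15, 22, p, 32, 30, 34), (14, 18, 26, m, 32, 30, 34), (14, 29, 26, c, 32, 30, 34), (14, 29, 32, n, 32, 30, 34), (14, 36, 13, x, 32, 30, 34), (21, 35, 34, r, 33, 6, 24), (21, 37, 29, k, 33, 6, 24)}
σ[A ≤ 36]: keep tuples satisfying A ≤ 36 → {(1, 35, 7, s, 13, 32, 7), (1, 35, 7, s, 13, 32, 9), (1, 35, 7, s, 32, 1, 16), (1, 35, 7, s, 40, 32, 7), (1, 35, 7, s, 40, 32, 9), (14, 15, 22, p, 32, 30, 34), (14, 18, 26, m, 32, 30, 34), (14, 29, 26, c, 32, 30, 34), (14, 29, 32, n, 32, 30, 34), (14, 36, 13, x, 32, 30, 34), (21, 35, 34, r, 33, 6, 24)}
σ[E ≤ 11]: keep tuples satisfying E ≤ 11 → {(1, 35, 7, s, 13, 32, 7), (1, 35, 7, s, 13, 32, 9), (1, 35, 7, s, 32, 1, 16), (1, 35, 7, s, 40, 32, 7), (1, 35, 7, s, 40, 32, 9)}
π_{D, F} gives {(1, 13), (1, 32), (1, 40)} (2 duplicate(s) eliminated).

{(1, 13), (1, 32), (1, 40)}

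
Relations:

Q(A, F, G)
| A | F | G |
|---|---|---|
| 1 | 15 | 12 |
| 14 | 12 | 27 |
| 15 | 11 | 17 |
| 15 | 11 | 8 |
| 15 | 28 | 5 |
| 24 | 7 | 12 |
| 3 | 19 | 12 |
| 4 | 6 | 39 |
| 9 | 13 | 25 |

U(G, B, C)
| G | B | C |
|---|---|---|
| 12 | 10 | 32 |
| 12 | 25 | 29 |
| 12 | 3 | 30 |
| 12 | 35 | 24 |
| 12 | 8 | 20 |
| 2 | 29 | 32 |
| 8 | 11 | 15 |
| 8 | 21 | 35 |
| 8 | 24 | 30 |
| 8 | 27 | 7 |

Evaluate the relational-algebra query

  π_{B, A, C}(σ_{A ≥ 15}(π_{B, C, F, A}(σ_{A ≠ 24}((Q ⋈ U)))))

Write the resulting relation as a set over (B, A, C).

Joining Q and U on G yields {(1, 15, 12, 10, 32), (1, 15, 12, 25, 29), (1, 15, 12, 3, 30), (1, 15, 12, 35, 24), (1, 15, 12, 8, 20), (15, 11, 8, 11, 15), (15, 11, 8, 21, 35), (15, 11, 8, 24, 30), (15, 11, 8, 27, 7), (24, 7, 12, 10, 32), (24, 7, 12, 25, 29), (24, 7, 12, 3, 30), (24, 7, 12, 35, 24), (24, 7, 12, 8, 20), (3, 19, 12, 10, 32), (3, 19, 12, 25, 29), (3, 19, 12, 3, 30), (3, 19, 12, 35, 24), (3, 19, 12, 8, 20)}.
Selection A ≠ 24: {(1, 15, 12, 10, 32), (1, 15, 12, 25, 29), (1, 15, 12, 3, 30), (1, 15, 12, 35, 24), (1, 15, 12, 8, 20), (15, 11, 8, 11, 15), (15, 11, 8, 21, 35), (15, 11, 8, 24, 30), (15, 11, 8, 27, 7), (3, 19, 12, 10, 32), (3, 19, 12, 25, 29), (3, 19, 12, 3, 30), (3, 19, 12, 35, 24), (3, 19, 12, 8, 20)}
π[B, C, F, A]: project onto (B, C, F, A) → {(10, 32, 15, 1), (10, 32, 19, 3), (11, 15, 11, 15), (21, 35, 11, 15), (24, 30, 11, 15), (25, 29, 15, 1), (25, 29, 19, 3), (27, 7, 11, 15), (3, 30, 15, 1), (3, 30, 19, 3), (35, 24, 15, 1), (35, 24, 19, 3), (8, 20, 15, 1), (8, 20, 19, 3)}
Selection A ≥ 15: {(11, 15, 11, 15), (21, 35, 11, 15), (24, 30, 11, 15), (27, 7, 11, 15)}
π[B, A, C]: project onto (B, A, C) → {(11, 15, 15), (21, 15, 35), (24, 15, 30), (27, 15, 7)}

{(11, 15, 15), (21, 15, 35), (24, 15, 30), (27, 15, 7)}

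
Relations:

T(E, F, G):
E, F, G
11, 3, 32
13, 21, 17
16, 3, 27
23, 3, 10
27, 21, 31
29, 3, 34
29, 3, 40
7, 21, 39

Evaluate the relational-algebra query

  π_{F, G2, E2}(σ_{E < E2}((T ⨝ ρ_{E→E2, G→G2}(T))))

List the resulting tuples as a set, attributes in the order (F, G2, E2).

{(21, 17, 13), (21, 31, 27), (3, 10, 23), (3, 27, 16), (3, 34, 29), (3, 40, 29)}

ρ[E→E2, G→G2]: schema becomes (E2, F, G2); tuples unchanged.
Natural join on F: {(11, 3, 32, 11, 32), (11, 3, 32, 16, 27), (11, 3, 32, 23, 10), (11, 3, 32, 29, 34), (11, 3, 32, 29, 40), (13, 21, 17, 13, 17), (13, 21, 17, 27, 31), (13, 21, 17, 7, 39), (16, 3, 27, 11, 32), (16, 3, 27, 16, 27), (16, 3, 27, 23, 10), (16, 3, 27, 29, 34), (16, 3, 27, 29, 40), (23, 3, 10, 11, 32), (23, 3, 10, 16, 27), (23, 3, 10, 23, 10), (23, 3, 10, 29, 34), (23, 3, 10, 29, 40), (27, 21, 31, 13, 17), (27, 21, 31, 27, 31), (27, 21, 31, 7, 39), (29, 3, 34, 11, 32), (29, 3, 34, 16, 27), (29, 3, 34, 23, 10), (29, 3, 34, 29, 34), (29, 3, 34, 29, 40), (29, 3, 40, 11, 32), (29, 3, 40, 16, 27), (29, 3, 40, 23, 10), (29, 3, 40, 29, 34), (29, 3, 40, 29, 40), (7, 21, 39, 13, 17), (7, 21, 39, 27, 31), (7, 21, 39, 7, 39)}
σ[E < E2]: keep tuples satisfying E < E2 → {(11, 3, 32, 16, 27), (11, 3, 32, 23, 10), (11, 3, 32, 29, 34), (11, 3, 32, 29, 40), (13, 21, 17, 27, 31), (16, 3, 27, 23, 10), (16, 3, 27, 29, 34), (16, 3, 27, 29, 40), (23, 3, 10, 29, 34), (23, 3, 10, 29, 40), (7, 21, 39, 13, 17), (7, 21, 39, 27, 31)}
Projecting to F, G2, E2 (6 duplicate(s) eliminated): {(21, 17, 13), (21, 31, 27), (3, 10, 23), (3, 27, 16), (3, 34, 29), (3, 40, 29)}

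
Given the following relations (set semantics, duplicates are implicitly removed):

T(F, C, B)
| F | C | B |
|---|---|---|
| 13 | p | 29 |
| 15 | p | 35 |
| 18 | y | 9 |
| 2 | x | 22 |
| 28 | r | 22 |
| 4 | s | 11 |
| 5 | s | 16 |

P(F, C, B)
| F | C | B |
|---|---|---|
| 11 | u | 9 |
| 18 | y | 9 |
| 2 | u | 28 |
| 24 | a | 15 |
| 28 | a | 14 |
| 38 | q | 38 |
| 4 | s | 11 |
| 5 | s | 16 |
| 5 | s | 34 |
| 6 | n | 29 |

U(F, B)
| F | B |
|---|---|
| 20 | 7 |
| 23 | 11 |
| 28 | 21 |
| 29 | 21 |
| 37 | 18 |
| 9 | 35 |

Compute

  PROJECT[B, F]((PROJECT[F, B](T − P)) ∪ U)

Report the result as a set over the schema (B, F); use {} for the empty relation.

{(11, 23), (18, 37), (21, 28), (21, 29), (22, 2), (22, 28), (29, 13), (35, 15), (35, 9), (7, 20)}

Set difference of the two operands is {(13, p, 29), (15, p, 35), (2, x, 22), (28, r, 22)}.
π[F, B]: project onto (F, B) → {(13, 29), (15, 35), (2, 22), (28, 22)}
Set union of the two operands is {(13, 29), (15, 35), (2, 22), (20, 7), (23, 11), (28, 21), (28, 22), (29, 21), (37, 18), (9, 35)}.
π[B, F]: project onto (B, F) → {(11, 23), (18, 37), (21, 28), (21, 29), (22, 2), (22, 28), (29, 13), (35, 15), (35, 9), (7, 20)}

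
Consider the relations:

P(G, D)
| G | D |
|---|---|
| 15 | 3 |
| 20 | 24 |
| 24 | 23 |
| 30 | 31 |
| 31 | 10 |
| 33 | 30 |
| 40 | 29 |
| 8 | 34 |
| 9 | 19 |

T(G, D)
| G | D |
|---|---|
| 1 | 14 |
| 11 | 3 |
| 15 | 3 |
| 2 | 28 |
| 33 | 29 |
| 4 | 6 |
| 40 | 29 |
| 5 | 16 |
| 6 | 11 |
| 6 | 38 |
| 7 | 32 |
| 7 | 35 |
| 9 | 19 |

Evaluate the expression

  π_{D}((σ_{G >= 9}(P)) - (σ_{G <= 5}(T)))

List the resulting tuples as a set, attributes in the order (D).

Filtering on G >= 9 leaves {(15, 3), (20, 24), (24, 23), (30, 31), (31, 10), (33, 30), (40, 29), (9, 19)}.
Filtering on G <= 5 leaves {(1, 14), (2, 28), (4, 6), (5, 16)}.
Set difference of the two operands is {(15, 3), (20, 24), (24, 23), (30, 31), (31, 10), (33, 30), (40, 29), (9, 19)}.
Projecting to D: {10, 19, 23, 24, 29, 3, 30, 31}

{10, 19, 23, 24, 29, 3, 30, 31}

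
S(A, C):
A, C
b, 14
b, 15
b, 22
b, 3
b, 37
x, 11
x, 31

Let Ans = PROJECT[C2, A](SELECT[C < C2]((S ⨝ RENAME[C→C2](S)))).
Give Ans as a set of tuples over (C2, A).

{(14, b), (15, b), (22, b), (31, x), (37, b)}

ρ[C→C2]: schema becomes (A, C2); tuples unchanged.
S ⋈ RENAME[C→C2](S) (natural join on A): {(b, 14, 14), (b, 14, 15), (b, 14, 22), (b, 14, 3), (b, 14, 37), (b, 15, 14), (b, 15, 15), (b, 15, 22), (b, 15, 3), (b, 15, 37), (b, 22, 14), (b, 22, 15), (b, 22, 22), (b, 22, 3), (b, 22, 37), (b, 3, 14), (b, 3, 15), (b, 3, 22), (b, 3, 3), (b, 3, 37), (b, 37, 14), (b, 37, 15), (b, 37, 22), (b, 37, 3), (b, 37, 37), (x, 11, 11), (x, 11, 31), (x, 31, 11), (x, 31, 31)}
σ[C < C2]: keep tuples satisfying C < C2 → {(b, 14, 15), (b, 14, 22), (b, 14, 37), (b, 15, 22), (b, 15, 37), (b, 22, 37), (b, 3, 14), (b, 3, 15), (b, 3, 22), (b, 3, 37), (x, 11, 31)}
π[C2, A]: project onto (C2, A) (6 duplicate(s) eliminated) → {(14, b), (15, b), (22, b), (31, x), (37, b)}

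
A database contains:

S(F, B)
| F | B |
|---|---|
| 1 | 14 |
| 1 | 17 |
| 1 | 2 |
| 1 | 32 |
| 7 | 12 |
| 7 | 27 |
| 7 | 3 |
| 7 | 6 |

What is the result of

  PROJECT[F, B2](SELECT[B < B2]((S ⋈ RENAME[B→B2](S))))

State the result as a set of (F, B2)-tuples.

{(1, 14), (1, 17), (1, 32), (7, 12), (7, 27), (7, 6)}

ρ[B→B2]: schema becomes (F, B2); tuples unchanged.
Joining S and RENAME[B→B2](S) on F yields {(1, 14, 14), (1, 14, 17), (1, 14, 2), (1, 14, 32), (1, 17, 14), (1, 17, 17), (1, 17, 2), (1, 17, 32), (1, 2, 14), (1, 2, 17), (1, 2, 2), (1, 2, 32), (1, 32, 14), (1, 32, 17), (1, 32, 2), (1, 32, 32), (7, 12, 12), (7, 12, 27), (7, 12, 3), (7, 12, 6), (7, 27, 12), (7, 27, 27), (7, 27, 3), (7, 27, 6), (7, 3, 12), (7, 3, 27), (7, 3, 3), (7, 3, 6), (7, 6, 12), (7, 6, 27), (7, 6, 3), (7, 6, 6)}.
Selection B < B2: {(1, 14, 17), (1, 14, 32), (1, 17, 32), (1, 2, 14), (1, 2, 17), (1, 2, 32), (7, 12, 27), (7, 3, 12), (7, 3, 27), (7, 3, 6), (7, 6, 12), (7, 6, 27)}
π[F, B2]: project onto (F, B2) (6 duplicate(s) eliminated) → {(1, 14), (1, 17), (1, 32), (7, 12), (7, 27), (7, 6)}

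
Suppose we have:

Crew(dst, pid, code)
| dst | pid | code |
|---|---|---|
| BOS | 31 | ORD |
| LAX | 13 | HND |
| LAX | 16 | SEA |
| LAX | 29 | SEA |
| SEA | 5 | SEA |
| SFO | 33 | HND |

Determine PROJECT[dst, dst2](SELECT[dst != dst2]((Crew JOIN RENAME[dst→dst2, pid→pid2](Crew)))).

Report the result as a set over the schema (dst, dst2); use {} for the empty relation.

ρ[dst→dst2, pid→pid2]: schema becomes (dst2, pid2, code); tuples unchanged.
Crew ⋈ RENAME[dst→dst2, pid→pid2](Crew) (natural join on code): {(BOS, 31, ORD, BOS, 31), (LAX, 13, HND, LAX, 13), (LAX, 13, HND, SFO, 33), (LAX, 16, SEA, LAX, 16), (LAX, 16, SEA, LAX, 29), (LAX, 16, SEA, SEA, 5), (LAX, 29, SEA, LAX, 16), (LAX, 29, SEA, LAX, 29), (LAX, 29, SEA, SEA, 5), (SEA, 5, SEA, LAX, 16), (SEA, 5, SEA, LAX, 29), (SEA, 5, SEA, SEA, 5), (SFO, 33, HND, LAX, 13), (SFO, 33, HND, SFO, 33)}
Filtering on dst != dst2 leaves {(LAX, 13, HND, SFO, 33), (LAX, 16, SEA, SEA, 5), (LAX, 29, SEA, SEA, 5), (SEA, 5, SEA, LAX, 16), (SEA, 5, SEA, LAX, 29), (SFO, 33, HND, LAX, 13)}.
π[dst, dst2]: project onto (dst, dst2) (2 duplicate(s) eliminated) → {(LAX, SEA), (LAX, SFO), (SEA, LAX), (SFO, LAX)}

{(LAX, SEA), (LAX, SFO), (SEA, LAX), (SFO, LAX)}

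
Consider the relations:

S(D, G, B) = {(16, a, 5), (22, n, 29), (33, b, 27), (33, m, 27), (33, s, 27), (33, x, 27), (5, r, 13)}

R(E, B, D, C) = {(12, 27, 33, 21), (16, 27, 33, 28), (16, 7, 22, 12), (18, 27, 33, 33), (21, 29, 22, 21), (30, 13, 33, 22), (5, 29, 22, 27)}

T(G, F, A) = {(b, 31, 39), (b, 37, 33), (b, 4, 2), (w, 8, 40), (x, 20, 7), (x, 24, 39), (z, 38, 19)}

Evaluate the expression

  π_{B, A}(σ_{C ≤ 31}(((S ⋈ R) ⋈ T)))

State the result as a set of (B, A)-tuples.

{(27, 2), (27, 33), (27, 39), (27, 7)}

Natural join on D, B: {(22, n, 29, 21, 21), (22, n, 29, 5, 27), (33, b, 27, 12, 21), (33, b, 27, 16, 28), (33, b, 27, 18, 33), (33, m, 27, 12, 21), (33, m, 27, 16, 28), (33, m, 27, 18, 33), (33, s, 27, 12, 21), (33, s, 27, 16, 28), (33, s, 27, 18, 33), (33, x, 27, 12, 21), (33, x, 27, 16, 28), (33, x, 27, 18, 33)}
Natural join on G: {(33, b, 27, 12, 21, 31, 39), (33, b, 27, 12, 21, 37, 33), (33, b, 27, 12, 21, 4, 2), (33, b, 27, 16, 28, 31, 39), (33, b, 27, 16, 28, 37, 33), (33, b, 27, 16, 28, 4, 2), (33, b, 27, 18, 33, 31, 39), (33, b, 27, 18, 33, 37, 33), (33, b, 27, 18, 33, 4, 2), (33, x, 27, 12, 21, 20, 7), (33, x, 27, 12, 21, 24, 39), (33, x, 27, 16, 28, 20, 7), (33, x, 27, 16, 28, 24, 39), (33, x, 27, 18, 33, 20, 7), (33, x, 27, 18, 33, 24, 39)}
Selection C ≤ 31: {(33, b, 27, 12, 21, 31, 39), (33, b, 27, 12, 21, 37, 33), (33, b, 27, 12, 21, 4, 2), (33, b, 27, 16, 28, 31, 39), (33, b, 27, 16, 28, 37, 33), (33, b, 27, 16, 28, 4, 2), (33, x, 27, 12, 21, 20, 7), (33, x, 27, 12, 21, 24, 39), (33, x, 27, 16, 28, 20, 7), (33, x, 27, 16, 28, 24, 39)}
Projecting to B, A (6 duplicate(s) eliminated): {(27, 2), (27, 33), (27, 39), (27, 7)}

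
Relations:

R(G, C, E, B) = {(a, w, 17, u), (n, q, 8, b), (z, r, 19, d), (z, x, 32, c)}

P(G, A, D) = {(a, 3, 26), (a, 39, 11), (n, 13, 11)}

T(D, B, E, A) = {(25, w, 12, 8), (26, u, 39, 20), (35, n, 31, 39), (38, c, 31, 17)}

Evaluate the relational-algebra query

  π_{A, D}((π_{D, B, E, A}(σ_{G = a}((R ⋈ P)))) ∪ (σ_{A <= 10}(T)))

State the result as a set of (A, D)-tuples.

{(3, 26), (39, 11), (8, 25)}

Joining R and P on G yields {(a, w, 17, u, 3, 26), (a, w, 17, u, 39, 11), (n, q, 8, b, 13, 11)}.
σ[G = a]: keep tuples satisfying G = a → {(a, w, 17, u, 3, 26), (a, w, 17, u, 39, 11)}
π[D, B, E, A]: project onto (D, B, E, A) → {(11, u, 17, 39), (26, u, 17, 3)}
σ[A <= 10]: keep tuples satisfying A <= 10 → {(25, w, 12, 8)}
Set union of the two operands is {(11, u, 17, 39), (25, w, 12, 8), (26, u, 17, 3)}.
π[A, D]: project onto (A, D) → {(3, 26), (39, 11), (8, 25)}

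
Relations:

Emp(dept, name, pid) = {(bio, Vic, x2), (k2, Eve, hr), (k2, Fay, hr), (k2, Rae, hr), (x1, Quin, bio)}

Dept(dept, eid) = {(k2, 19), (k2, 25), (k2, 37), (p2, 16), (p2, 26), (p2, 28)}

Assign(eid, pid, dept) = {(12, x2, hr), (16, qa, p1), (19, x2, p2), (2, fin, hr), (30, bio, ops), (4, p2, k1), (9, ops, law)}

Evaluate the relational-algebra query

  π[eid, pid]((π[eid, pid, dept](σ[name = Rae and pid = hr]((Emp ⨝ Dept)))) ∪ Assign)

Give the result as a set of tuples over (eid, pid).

{(12, x2), (16, qa), (19, hr), (19, x2), (2, fin), (25, hr), (30, bio), (37, hr), (4, p2), (9, ops)}

Natural join on dept: {(k2, Eve, hr, 19), (k2, Eve, hr, 25), (k2, Eve, hr, 37), (k2, Fay, hr, 19), (k2, Fay, hr, 25), (k2, Fay, hr, 37), (k2, Rae, hr, 19), (k2, Rae, hr, 25), (k2, Rae, hr, 37)}
Filtering on name = Rae and pid = hr leaves {(k2, Rae, hr, 19), (k2, Rae, hr, 25), (k2, Rae, hr, 37)}.
π_{eid, pid, dept} gives {(19, hr, k2), (25, hr, k2), (37, hr, k2)}.
Union: {(19, hr, k2), (25, hr, k2), (37, hr, k2)} with {(12, x2, hr), (16, qa, p1), (19, x2, p2), (2, fin, hr), (30, bio, ops), (4, p2, k1), (9, ops, law)} → {(12, x2, hr), (16, qa, p1), (19, hr, k2), (19, x2, p2), (2, fin, hr), (25, hr, k2), (30, bio, ops), (37, hr, k2), (4, p2, k1), (9, ops, law)}
π_{eid, pid} gives {(12, x2), (16, qa), (19, hr), (19, x2), (2, fin), (25, hr), (30, bio), (37, hr), (4, p2), (9, ops)}.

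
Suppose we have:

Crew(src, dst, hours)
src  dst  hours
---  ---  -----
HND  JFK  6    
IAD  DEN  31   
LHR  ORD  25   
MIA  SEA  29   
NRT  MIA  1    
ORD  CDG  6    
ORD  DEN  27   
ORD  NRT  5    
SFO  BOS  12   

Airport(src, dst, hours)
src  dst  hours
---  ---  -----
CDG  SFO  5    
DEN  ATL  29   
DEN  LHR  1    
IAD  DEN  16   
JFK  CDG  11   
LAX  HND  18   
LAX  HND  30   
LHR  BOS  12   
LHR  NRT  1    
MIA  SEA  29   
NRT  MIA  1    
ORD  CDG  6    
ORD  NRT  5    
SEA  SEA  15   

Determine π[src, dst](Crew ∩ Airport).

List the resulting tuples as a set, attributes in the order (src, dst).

{(MIA, SEA), (NRT, MIA), (ORD, CDG), (ORD, NRT)}

Intersection: {(HND, JFK, 6), (IAD, DEN, 31), (LHR, ORD, 25), (MIA, SEA, 29), (NRT, MIA, 1), (ORD, CDG, 6), (ORD, DEN, 27), (ORD, NRT, 5), (SFO, BOS, 12)} with {(CDG, SFO, 5), (DEN, ATL, 29), (DEN, LHR, 1), (IAD, DEN, 16), (JFK, CDG, 11), (LAX, HND, 18), (LAX, HND, 30), (LHR, BOS, 12), (LHR, NRT, 1), (MIA, SEA, 29), (NRT, MIA, 1), (ORD, CDG, 6), (ORD, NRT, 5), (SEA, SEA, 15)} → {(MIA, SEA, 29), (NRT, MIA, 1), (ORD, CDG, 6), (ORD, NRT, 5)}
π_{src, dst} gives {(MIA, SEA), (NRT, MIA), (ORD, CDG), (ORD, NRT)}.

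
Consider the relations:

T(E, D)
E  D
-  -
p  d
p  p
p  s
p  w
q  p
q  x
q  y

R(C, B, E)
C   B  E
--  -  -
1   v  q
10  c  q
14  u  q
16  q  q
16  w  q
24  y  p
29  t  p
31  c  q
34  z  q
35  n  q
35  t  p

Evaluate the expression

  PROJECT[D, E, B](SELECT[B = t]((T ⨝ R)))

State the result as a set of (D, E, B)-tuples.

{(d, p, t), (p, p, t), (s, p, t), (w, p, t)}

T ⋈ R (natural join on E): {(p, d, 24, y), (p, d, 29, t), (p, d, 35, t), (p, p, 24, y), (p, p, 29, t), (p, p, 35, t), (p, s, 24, y), (p, s, 29, t), (p, s, 35, t), (p, w, 24, y), (p, w, 29, t), (p, w, 35, t), (q, p, 1, v), (q, p, 10, c), (q, p, 14, u), (q, p, 16, q), (q, p, 16, w), (q, p, 31, c), (q, p, 34, z), (q, p, 35, n), (q, x, 1, v), (q, x, 10, c), (q, x, 14, u), (q, x, 16, q), (q, x, 16, w), (q, x, 31, c), (q, x, 34, z), (q, x, 35, n), (q, y, 1, v), (q, y, 10, c), (q, y, 14, u), (q, y, 16, q), (q, y, 16, w), (q, y, 31, c), (q, y, 34, z), (q, y, 35, n)}
Apply σ_{B = t}; surviving tuples: {(p, d, 29, t), (p, d, 35, t), (p, p, 29, t), (p, p, 35, t), (p, s, 29, t), (p, s, 35, t), (p, w, 29, t), (p, w, 35, t)}
π_{D, E, B} gives {(d, p, t), (p, p, t), (s, p, t), (w, p, t)} (4 duplicate(s) eliminated).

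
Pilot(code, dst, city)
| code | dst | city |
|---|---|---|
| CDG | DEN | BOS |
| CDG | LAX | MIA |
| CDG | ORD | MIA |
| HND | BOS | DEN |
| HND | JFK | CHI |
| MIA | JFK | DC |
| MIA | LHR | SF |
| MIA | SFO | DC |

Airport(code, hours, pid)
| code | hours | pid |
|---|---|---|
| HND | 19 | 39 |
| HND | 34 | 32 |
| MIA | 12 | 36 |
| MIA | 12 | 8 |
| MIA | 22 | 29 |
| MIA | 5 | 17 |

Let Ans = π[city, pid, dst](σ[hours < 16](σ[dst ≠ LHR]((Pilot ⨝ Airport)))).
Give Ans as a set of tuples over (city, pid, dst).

{(DC, 17, JFK), (DC, 17, SFO), (DC, 36, JFK), (DC, 36, SFO), (DC, 8, JFK), (DC, 8, SFO)}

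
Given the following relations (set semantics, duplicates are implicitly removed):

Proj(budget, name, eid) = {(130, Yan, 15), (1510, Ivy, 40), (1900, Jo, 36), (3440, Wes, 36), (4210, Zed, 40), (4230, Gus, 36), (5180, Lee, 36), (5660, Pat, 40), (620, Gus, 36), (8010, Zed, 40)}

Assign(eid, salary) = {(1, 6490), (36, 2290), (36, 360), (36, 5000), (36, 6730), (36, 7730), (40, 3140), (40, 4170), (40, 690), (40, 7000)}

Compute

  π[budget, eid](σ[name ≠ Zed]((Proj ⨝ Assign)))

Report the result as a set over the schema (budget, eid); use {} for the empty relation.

{(1510, 40), (1900, 36), (3440, 36), (4230, 36), (5180, 36), (5660, 40), (620, 36)}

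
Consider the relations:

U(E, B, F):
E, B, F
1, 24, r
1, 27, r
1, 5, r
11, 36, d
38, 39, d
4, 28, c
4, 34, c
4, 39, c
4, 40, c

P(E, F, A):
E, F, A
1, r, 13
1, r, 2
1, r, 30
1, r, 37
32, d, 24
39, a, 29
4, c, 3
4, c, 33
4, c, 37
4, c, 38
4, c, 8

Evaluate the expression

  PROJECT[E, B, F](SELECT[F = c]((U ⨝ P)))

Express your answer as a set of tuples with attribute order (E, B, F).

{(4, 28, c), (4, 34, c), (4, 39, c), (4, 40, c)}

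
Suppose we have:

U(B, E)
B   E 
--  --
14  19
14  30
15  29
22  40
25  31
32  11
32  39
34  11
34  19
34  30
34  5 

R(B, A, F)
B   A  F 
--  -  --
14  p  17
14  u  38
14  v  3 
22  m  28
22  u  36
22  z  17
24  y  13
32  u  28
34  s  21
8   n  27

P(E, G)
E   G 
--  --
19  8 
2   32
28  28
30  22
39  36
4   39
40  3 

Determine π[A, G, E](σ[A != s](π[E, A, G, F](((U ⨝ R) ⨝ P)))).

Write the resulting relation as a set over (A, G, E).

Natural join on B: {(14, 19, p, 17), (14, 19, u, 38), (14, 19, v, 3), (14, 30, p, 17), (14, 30, u, 38), (14, 30, v, 3), (22, 40, m, 28), (22, 40, u, 36), (22, 40, z, 17), (32, 11, u, 28), (32, 39, u, 28), (34, 11, s, 21), (34, 19, s, 21), (34, 30, s, 21), (34, 5, s, 21)}
Natural join on E: {(14, 19, p, 17, 8), (14, 19, u, 38, 8), (14, 19, v, 3, 8), (14, 30, p, 17, 22), (14, 30, u, 38, 22), (14, 30, v, 3, 22), (22, 40, m, 28, 3), (22, 40, u, 36, 3), (22, 40, z, 17, 3), (32, 39, u, 28, 36), (34, 19, s, 21, 8), (34, 30, s, 21, 22)}
Keep only column(s) E, A, G, F: {(19, p, 8, 17), (19, s, 8, 21), (19, u, 8, 38), (19, v, 8, 3), (30, p, 22, 17), (30, s, 22, 21), (30, u, 22, 38), (30, v, 22, 3), (39, u, 36, 28), (40, m, 3, 28), (40, u, 3, 36), (40, z, 3, 17)}
Apply σ_{A != s}; surviving tuples: {(19, p, 8, 17), (19, u, 8, 38), (19, v, 8, 3), (30, p, 22, 17), (30, u, 22, 38), (30, v, 22, 3), (39, u, 36, 28), (40, m, 3, 28), (40, u, 3, 36), (40, z, 3, 17)}
Keep only column(s) A, G, E: {(m, 3, 40), (p, 22, 30), (p, 8, 19), (u, 22, 30), (u, 3, 40), (u, 36, 39), (u, 8, 19), (v, 22, 30), (v, 8, 19), (z, 3, 40)}

{(m, 3, 40), (p, 22, 30), (p, 8, 19), (u, 22, 30), (u, 3, 40), (u, 36, 39), (u, 8, 19), (v, 22, 30), (v, 8, 19), (z, 3, 40)}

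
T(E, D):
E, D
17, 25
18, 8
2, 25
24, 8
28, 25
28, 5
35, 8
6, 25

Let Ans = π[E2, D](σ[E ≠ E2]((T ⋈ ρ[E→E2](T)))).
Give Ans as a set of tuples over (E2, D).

{(17, 25), (18, 8), (2, 25), (24, 8), (28, 25), (35, 8), (6, 25)}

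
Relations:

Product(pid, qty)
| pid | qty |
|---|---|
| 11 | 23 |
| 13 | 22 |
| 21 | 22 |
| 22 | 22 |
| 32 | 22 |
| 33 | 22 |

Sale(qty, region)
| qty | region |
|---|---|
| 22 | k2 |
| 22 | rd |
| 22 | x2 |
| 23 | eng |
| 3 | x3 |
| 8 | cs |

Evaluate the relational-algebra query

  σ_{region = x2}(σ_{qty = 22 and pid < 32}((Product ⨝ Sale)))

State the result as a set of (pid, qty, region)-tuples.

{(13, 22, x2), (21, 22, x2), (22, 22, x2)}

Natural join on qty: {(11, 23, eng), (13, 22, k2), (13, 22, rd), (13, 22, x2), (21, 22, k2), (21, 22, rd), (21, 22, x2), (22, 22, k2), (22, 22, rd), (22, 22, x2), (32, 22, k2), (32, 22, rd), (32, 22, x2), (33, 22, k2), (33, 22, rd), (33, 22, x2)}
Filtering on qty = 22 and pid < 32 leaves {(13, 22, k2), (13, 22, rd), (13, 22, x2), (21, 22, k2), (21, 22, rd), (21, 22, x2), (22, 22, k2), (22, 22, rd), (22, 22, x2)}.
Filtering on region = x2 leaves {(13, 22, x2), (21, 22, x2), (22, 22, x2)}.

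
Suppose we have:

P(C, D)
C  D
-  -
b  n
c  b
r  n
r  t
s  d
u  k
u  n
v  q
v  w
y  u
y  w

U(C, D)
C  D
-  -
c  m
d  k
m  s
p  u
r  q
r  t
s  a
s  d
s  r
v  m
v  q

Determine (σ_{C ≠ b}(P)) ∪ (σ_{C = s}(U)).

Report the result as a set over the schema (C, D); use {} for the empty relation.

Selection C ≠ b: {(c, b), (r, n), (r, t), (s, d), (u, k), (u, n), (v, q), (v, w), (y, u), (y, w)}
Selection C = s: {(s, a), (s, d), (s, r)}
Union: {(c, b), (r, n), (r, t), (s, d), (u, k), (u, n), (v, q), (v, w), (y, u), (y, w)} with {(s, a), (s, d), (s, r)} → {(c, b), (r, n), (r, t), (s, a), (s, d), (s, r), (u, k), (u, n), (v, q), (v, w), (y, u), (y, w)}

{(c, b), (r, n), (r, t), (s, a), (s, d), (s, r), (u, k), (u, n), (v, q), (v, w), (y, u), (y, w)}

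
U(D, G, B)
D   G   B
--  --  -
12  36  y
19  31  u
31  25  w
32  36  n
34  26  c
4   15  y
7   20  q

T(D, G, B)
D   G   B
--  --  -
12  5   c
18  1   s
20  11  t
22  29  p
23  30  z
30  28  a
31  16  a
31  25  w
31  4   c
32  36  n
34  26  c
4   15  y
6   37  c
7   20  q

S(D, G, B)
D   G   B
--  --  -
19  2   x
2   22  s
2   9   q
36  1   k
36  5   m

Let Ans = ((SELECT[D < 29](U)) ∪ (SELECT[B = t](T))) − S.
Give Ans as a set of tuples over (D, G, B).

{(12, 36, y), (19, 31, u), (20, 11, t), (4, 15, y), (7, 20, q)}

σ[D < 29]: keep tuples satisfying D < 29 → {(12, 36, y), (19, 31, u), (4, 15, y), (7, 20, q)}
σ[B = t]: keep tuples satisfying B = t → {(20, 11, t)}
Set union of the two operands is {(12, 36, y), (19, 31, u), (20, 11, t), (4, 15, y), (7, 20, q)}.
Set difference of the two operands is {(12, 36, y), (19, 31, u), (20, 11, t), (4, 15, y), (7, 20, q)}.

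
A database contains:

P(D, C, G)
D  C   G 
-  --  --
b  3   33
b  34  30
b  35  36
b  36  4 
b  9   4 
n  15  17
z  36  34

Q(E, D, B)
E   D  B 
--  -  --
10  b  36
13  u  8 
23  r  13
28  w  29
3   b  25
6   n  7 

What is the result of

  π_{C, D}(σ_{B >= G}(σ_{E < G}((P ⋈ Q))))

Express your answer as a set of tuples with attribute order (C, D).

{(3, b), (34, b), (35, b), (36, b), (9, b)}

Natural join on D: {(b, 3, 33, 10, 36), (b, 3, 33, 3, 25), (b, 34, 30, 10, 36), (b, 34, 30, 3, 25), (b, 35, 36, 10, 36), (b, 35, 36, 3, 25), (b, 36, 4, 10, 36), (b, 36, 4, 3, 25), (b, 9, 4, 10, 36), (b, 9, 4, 3, 25), (n, 15, 17, 6, 7)}
σ[E < G]: keep tuples satisfying E < G → {(b, 3, 33, 10, 36), (b, 3, 33, 3, 25), (b, 34, 30, 10, 36), (b, 34, 30, 3, 25), (b, 35, 36, 10, 36), (b, 35, 36, 3, 25), (b, 36, 4, 3, 25), (b, 9, 4, 3, 25), (n, 15, 17, 6, 7)}
σ[B >= G]: keep tuples satisfying B >= G → {(b, 3, 33, 10, 36), (b, 34, 30, 10, 36), (b, 35, 36, 10, 36), (b, 36, 4, 3, 25), (b, 9, 4, 3, 25)}
Keep only column(s) C, D: {(3, b), (34, b), (35, b), (36, b), (9, b)}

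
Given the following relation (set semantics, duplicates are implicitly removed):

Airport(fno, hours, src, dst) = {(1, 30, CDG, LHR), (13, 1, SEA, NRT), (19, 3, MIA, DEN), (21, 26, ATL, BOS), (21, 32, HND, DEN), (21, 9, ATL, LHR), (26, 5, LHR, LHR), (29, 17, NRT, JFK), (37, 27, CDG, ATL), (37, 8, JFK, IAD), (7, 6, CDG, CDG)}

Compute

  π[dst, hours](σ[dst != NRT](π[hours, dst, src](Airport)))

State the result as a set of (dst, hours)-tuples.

Projecting to hours, dst, src: {(1, NRT, SEA), (17, JFK, NRT), (26, BOS, ATL), (27, ATL, CDG), (3, DEN, MIA), (30, LHR, CDG), (32, DEN, HND), (5, LHR, LHR), (6, CDG, CDG), (8, IAD, JFK), (9, LHR, ATL)}
Selection dst != NRT: {(17, JFK, NRT), (26, BOS, ATL), (27, ATL, CDG), (3, DEN, MIA), (30, LHR, CDG), (32, DEN, HND), (5, LHR, LHR), (6, CDG, CDG), (8, IAD, JFK), (9, LHR, ATL)}
Projecting to dst, hours: {(ATL, 27), (BOS, 26), (CDG, 6), (DEN, 3), (DEN, 32), (IAD, 8), (JFK, 17), (LHR, 30), (LHR, 5), (LHR, 9)}

{(ATL, 27), (BOS, 26), (CDG, 6), (DEN, 3), (DEN, 32), (IAD, 8), (JFK, 17), (LHR, 30), (LHR, 5), (LHR, 9)}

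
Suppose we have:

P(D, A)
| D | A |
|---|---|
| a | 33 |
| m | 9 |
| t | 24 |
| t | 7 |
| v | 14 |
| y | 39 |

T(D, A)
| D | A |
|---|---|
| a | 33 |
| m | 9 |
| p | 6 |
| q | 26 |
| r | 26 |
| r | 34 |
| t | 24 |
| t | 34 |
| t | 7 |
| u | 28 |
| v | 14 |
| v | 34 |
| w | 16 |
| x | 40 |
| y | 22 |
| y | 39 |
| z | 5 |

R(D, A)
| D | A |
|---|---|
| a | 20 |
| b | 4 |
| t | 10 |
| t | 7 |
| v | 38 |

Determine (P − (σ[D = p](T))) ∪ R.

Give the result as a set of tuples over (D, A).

Selection D = p: {(p, 6)}
Set difference of the two operands is {(a, 33), (m, 9), (t, 24), (t, 7), (v, 14), (y, 39)}.
Set union of the two operands is {(a, 20), (a, 33), (b, 4), (m, 9), (t, 10), (t, 24), (t, 7), (v, 14), (v, 38), (y, 39)}.

{(a, 20), (a, 33), (b, 4), (m, 9), (t, 10), (t, 24), (t, 7), (v, 14), (v, 38), (y, 39)}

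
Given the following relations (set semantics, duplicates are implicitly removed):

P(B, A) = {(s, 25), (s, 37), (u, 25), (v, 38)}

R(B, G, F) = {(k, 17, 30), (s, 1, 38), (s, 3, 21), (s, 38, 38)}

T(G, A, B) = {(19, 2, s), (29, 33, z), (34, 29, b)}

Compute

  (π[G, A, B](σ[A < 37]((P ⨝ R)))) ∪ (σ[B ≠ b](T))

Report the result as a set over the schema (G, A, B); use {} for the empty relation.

{(1, 25, s), (19, 2, s), (29, 33, z), (3, 25, s), (38, 25, s)}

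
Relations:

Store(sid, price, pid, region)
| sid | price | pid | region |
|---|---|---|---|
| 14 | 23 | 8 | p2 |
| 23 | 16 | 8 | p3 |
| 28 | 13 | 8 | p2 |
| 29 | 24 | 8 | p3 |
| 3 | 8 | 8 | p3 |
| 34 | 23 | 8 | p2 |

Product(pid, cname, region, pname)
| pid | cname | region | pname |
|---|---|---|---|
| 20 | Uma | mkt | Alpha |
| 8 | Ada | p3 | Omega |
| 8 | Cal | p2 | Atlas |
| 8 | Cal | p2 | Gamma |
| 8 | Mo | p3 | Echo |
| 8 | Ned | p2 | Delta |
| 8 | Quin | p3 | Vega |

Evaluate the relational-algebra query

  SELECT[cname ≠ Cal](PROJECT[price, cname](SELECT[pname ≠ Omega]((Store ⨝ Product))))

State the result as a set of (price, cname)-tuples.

{(13, Ned), (16, Mo), (16, Quin), (23, Ned), (24, Mo), (24, Quin), (8, Mo), (8, Quin)}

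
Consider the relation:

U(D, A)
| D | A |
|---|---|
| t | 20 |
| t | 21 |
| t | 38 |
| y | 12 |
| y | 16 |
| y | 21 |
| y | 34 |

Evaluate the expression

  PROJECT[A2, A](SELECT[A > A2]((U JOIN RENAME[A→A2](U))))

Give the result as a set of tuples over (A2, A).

ρ[A→A2]: schema becomes (D, A2); tuples unchanged.
Joining U and RENAME[A→A2](U) on D yields {(t, 20, 20), (t, 20, 21), (t, 20, 38), (t, 21, 20), (t, 21, 21), (t, 21, 38), (t, 38, 20), (t, 38, 21), (t, 38, 38), (y, 12, 12), (y, 12, 16), (y, 12, 21), (y, 12, 34), (y, 16, 12), (y, 16, 16), (y, 16, 21), (y, 16, 34), (y, 21, 12), (y, 21, 16), (y, 21, 21), (y, 21, 34), (y, 34, 12), (y, 34, 16), (y, 34, 21), (y, 34, 34)}.
Filtering on A > A2 leaves {(t, 21, 20), (t, 38, 20), (t, 38, 21), (y, 16, 12), (y, 21, 12), (y, 21, 16), (y, 34, 12), (y, 34, 16), (y, 34, 21)}.
π[A2, A]: project onto (A2, A) → {(12, 16), (12, 21), (12, 34), (16, 21), (16, 34), (20, 21), (20, 38), (21, 34), (21, 38)}

{(12, 16), (12, 21), (12, 34), (16, 21), (16, 34), (20, 21), (20, 38), (21, 34), (21, 38)}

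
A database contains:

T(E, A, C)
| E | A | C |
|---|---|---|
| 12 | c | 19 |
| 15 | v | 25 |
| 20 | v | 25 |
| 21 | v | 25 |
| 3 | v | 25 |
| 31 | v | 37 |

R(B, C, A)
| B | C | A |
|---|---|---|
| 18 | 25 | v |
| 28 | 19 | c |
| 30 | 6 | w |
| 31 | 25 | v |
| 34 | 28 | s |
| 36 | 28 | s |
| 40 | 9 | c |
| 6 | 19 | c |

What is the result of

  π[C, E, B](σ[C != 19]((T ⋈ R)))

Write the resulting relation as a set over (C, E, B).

T ⋈ R (natural join on A, C): {(12, c, 19, 28), (12, c, 19, 6), (15, v, 25, 18), (15, v, 25, 31), (20, v, 25, 18), (20, v, 25, 31), (21, v, 25, 18), (21, v, 25, 31), (3, v, 25, 18), (3, v, 25, 31)}
Filtering on C != 19 leaves {(15, v, 25, 18), (15, v, 25, 31), (20, v, 25, 18), (20, v, 25, 31), (21, v, 25, 18), (21, v, 25, 31), (3, v, 25, 18), (3, v, 25, 31)}.
Projecting to C, E, B: {(25, 15, 18), (25, 15, 31), (25, 20, 18), (25, 20, 31), (25, 21, 18), (25, 21, 31), (25, 3, 18), (25, 3, 31)}

{(25, 15, 18), (25, 15, 31), (25, 20, 18), (25, 20, 31), (25, 21, 18), (25, 21, 31), (25, 3, 18), (25, 3, 31)}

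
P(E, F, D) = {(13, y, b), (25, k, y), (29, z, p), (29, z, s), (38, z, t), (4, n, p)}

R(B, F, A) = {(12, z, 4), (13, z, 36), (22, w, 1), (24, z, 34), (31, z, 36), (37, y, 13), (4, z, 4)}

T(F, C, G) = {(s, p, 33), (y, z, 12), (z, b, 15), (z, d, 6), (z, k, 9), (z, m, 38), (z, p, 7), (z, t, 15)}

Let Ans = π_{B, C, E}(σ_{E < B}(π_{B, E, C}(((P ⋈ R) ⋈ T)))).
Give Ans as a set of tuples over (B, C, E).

Natural join on F: {(13, y, b, 37, 13), (29, z, p, 12, 4), (29, z, p, 13, 36), (29, z, p, 24, 34), (29, z, p, 31, 36), (29, z, p, 4, 4), (29, z, s, 12, 4), (29, z, s, 13, 36), (29, z, s, 24, 34), (29, z, s, 31, 36), (29, z, s, 4, 4), (38, z, t, 12, 4), (38, z, t, 13, 36), (38, z, t, 24, 34), (38, z, t, 31, 36), (38, z, t, 4, 4)}
Natural join on F: {(13, y, b, 37, 13, z, 12), (29, z, p, 12, 4, b, 15), (29, z, p, 12, 4, d, 6), (29, z, p, 12, 4, k, 9), (29, z, p, 12, 4, m, 38), (29, z, p, 12, 4, p, 7), (29, z, p, 12, 4, t, 15), (29, z, p, 13, 36, b, 15), (29, z, p, 13, 36, d, 6), (29, z, p, 13, 36, k, 9), (29, z, p, 13, 36, m, 38), (29, z, p, 13, 36, p, 7), (29, z, p, 13, 36, t, 15), (29, z, p, 24, 34, b, 15), (29, z, p, 24, 34, d, 6), (29, z, p, 24, 34, k, 9), (29, z, p, 24, 34, m, 38), (29, z, p, 24, 34, p, 7), (29, z, p, 24, 34, t, 15), (29, z, p, 31, 36, b, 15), (29, z, p, 31, 36, d, 6), (29, z, p, 31, 36, k, 9), (29, z, p, 31, 36, m, 38), (29, z, p, 31, 36, p, 7), (29, z, p, 31, 36, t, 15), (29, z, p, 4, 4, b, 15), (29, z, p, 4, 4, d, 6), (29, z, p, 4, 4, k, 9), (29, z, p, 4, 4, m, 38), (29, z, p, 4, 4, p, 7), (29, z, p, 4, 4, t, 15), (29, z, s, 12, 4, b, 15), (29, z, s, 12, 4, d, 6), (29, z, s, 12, 4, k, 9), (29, z, s, 12, 4, m, 38), (29, z, s, 12, 4, p, 7), (29, z, s, 12, 4, t, 15), (29, z, s, 13, 36, b, 15), (29, z, s, 13, 36, d, 6), (29, z, s, 13, 36, k, 9), (29, z, s, 13, 36, m, 38), (29, z, s, 13, 36, p, 7), (29, z, s, 13, 36, t, 15), (29, z, s, 24, 34, b, 15), (29, z, s, 24, 34, d, 6), (29, z, s, 24, 34, k, 9), (29, z, s, 24, 34, m, 38), (29, z, s, 24, 34, p, 7), (29, z, s, 24, 34, t, 15), (29, z, s, 31, 36, b, 15), (29, z, s, 31, 36, d, 6), (29, z, s, 31, 36, k, 9), (29, z, s, 31, 36, m, 38), (29, z, s, 31, 36, p, 7), (29, z, s, 31, 36, t, 15), (29, z, s, 4, 4, b, 15), (29, z, s, 4, 4, d, 6), (29, z, s, 4, 4, k, 9), (29, z, s, 4, 4, m, 38), (29, z, s, 4, 4, p, 7), (29, z, s, 4, 4, t, 15), (38, z, t, 12, 4, b, 15), (38, z, t, 12, 4, d, 6), (38, z, t, 12, 4, k, 9), (38, z, t, 12, 4, m, 38), (38, z, t, 12, 4, p, 7), (38, z, t, 12, 4, t, 15), (38, z, t, 13, 36, b, 15), (38, z, t, 13, 36, d, 6), (38, z, t, 13, 36, k, 9), (38, z, t, 13, 36, m, 38), (38, z, t, 13, 36, p, 7), (38, z, t, 13, 36, t, 15), (38, z, t, 24, 34, b, 15), (38, z, t, 24, 34, d, 6), (38, z, t, 24, 34, k, 9), (38, z, t, 24, 34, m, 38), (38, z, t, 24, 34, p, 7), (38, z, t, 24, 34, t, 15), (38, z, t, 31, 36, b, 15), (38, z, t, 31, 36, d, 6), (38, z, t, 31, 36, k, 9), (38, z, t, 31, 36, m, 38), (38, z, t, 31, 36, p, 7), (38, z, t, 31, 36, t, 15), (38, z, t, 4, 4, b, 15), (38, z, t, 4, 4, d, 6), (38, z, t, 4, 4, k, 9), (38, z, t, 4, 4, m, 38), (38, z, t, 4, 4, p, 7), (38, z, t, 4, 4, t, 15)}
π_{B, E, C} gives {(12, 29, b), (12, 29, d), (12, 29, k), (12, 29, m), (12, 29, p), (12, 29, t), (12, 38, b), (12, 38, d), (12, 38, k), (12, 38, m), (12, 38, p), (12, 38, t), (13, 29, b), (13, 29, d), (13, 29, k), (13, 29, m), (13, 29, p), (13, 29, t), (13, 38, b), (13, 38, d), (13, 38, k), (13, 38, m), (13, 38, p), (13, 38, t), (24, 29, b), (24, 29, d), (24, 29, k), (24, 29, m), (24, 29, p), (24, 29, t), (24, 38, b), (24, 38, d), (24, 38, k), (24, 38, m), (24, 38, p), (24, 38, t), (31, 29, b), (31, 29, d), (31, 29, k), (31, 29, m), (31, 29, p), (31, 29, t), (31, 38, b), (31, 38, d), (31, 38, k), (31, 38, m), (31, 38, p), (31, 38, t), (37, 13, z), (4, 29, b), (4, 29, d), (4, 29, k), (4, 29, m), (4, 29, p), (4, 29, t), (4, 38, b), (4, 38, d), (4, 38, k), (4, 38, m), (4, 38, p), (4, 38, t)} (30 duplicate(s) eliminated).
σ[E < B]: keep tuples satisfying E < B → {(31, 29, b), (31, 29, d), (31, 29, k), (31, 29, m), (31, 29, p), (31, 29, t), (37, 13, z)}
π_{B, C, E} gives {(31, b, 29), (31, d, 29), (31, k, 29), (31, m, 29), (31, p, 29), (31, t, 29), (37, z, 13)}.

{(31, b, 29), (31, d, 29), (31, k, 29), (31, m, 29), (31, p, 29), (31, t, 29), (37, z, 13)}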